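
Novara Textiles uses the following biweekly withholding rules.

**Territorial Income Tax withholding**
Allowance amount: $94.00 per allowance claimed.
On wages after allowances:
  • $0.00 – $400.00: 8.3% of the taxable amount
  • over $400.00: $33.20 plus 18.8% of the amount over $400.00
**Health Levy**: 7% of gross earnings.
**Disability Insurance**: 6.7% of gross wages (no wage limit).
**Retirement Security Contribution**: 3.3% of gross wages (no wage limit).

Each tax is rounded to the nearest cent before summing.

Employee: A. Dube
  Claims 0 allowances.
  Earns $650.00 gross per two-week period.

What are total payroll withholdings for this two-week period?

$190.70

Territorial Income Tax: taxable = $650.00
  $33.20 + 18.8% × ($650.00 − $400.00) = $33.20 + 18.8% × $250.00 = $80.20
Health Levy: 7% × $650.00 = $45.50
Disability Insurance: 6.7% × $650.00 = $43.55
Retirement Security Contribution: 3.3% × $650.00 = $21.45
Total: $80.20 + $45.50 + $43.55 + $21.45 = $190.70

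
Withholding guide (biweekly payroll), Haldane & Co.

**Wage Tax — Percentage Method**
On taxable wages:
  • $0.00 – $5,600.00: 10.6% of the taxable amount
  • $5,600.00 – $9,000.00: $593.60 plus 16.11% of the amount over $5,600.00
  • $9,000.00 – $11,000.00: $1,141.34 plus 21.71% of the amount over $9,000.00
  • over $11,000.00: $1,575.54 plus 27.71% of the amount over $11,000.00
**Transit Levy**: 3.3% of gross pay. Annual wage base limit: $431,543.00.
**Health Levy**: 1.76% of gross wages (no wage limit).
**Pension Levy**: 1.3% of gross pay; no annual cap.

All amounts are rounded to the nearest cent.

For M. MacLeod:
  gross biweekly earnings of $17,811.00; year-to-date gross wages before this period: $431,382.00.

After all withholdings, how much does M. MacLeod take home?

$13,797.81

Wage Tax: taxable = $17,811.00
  $1,575.54 + 27.71% × ($17,811.00 − $11,000.00) = $1,575.54 + 27.71% × $6,811.00 = $3,462.87
Transit Levy: cap $431,543.00 − YTD $431,382.00 = $161.00 subject; 3.3% × $161.00 = $5.31
Health Levy: 1.76% × $17,811.00 = $313.47
Pension Levy: 1.3% × $17,811.00 = $231.54
Total withheld: $3,462.87 + $5.31 + $313.47 + $231.54 = $4,013.19
Net pay: $17,811.00 − $4,013.19 = $13,797.81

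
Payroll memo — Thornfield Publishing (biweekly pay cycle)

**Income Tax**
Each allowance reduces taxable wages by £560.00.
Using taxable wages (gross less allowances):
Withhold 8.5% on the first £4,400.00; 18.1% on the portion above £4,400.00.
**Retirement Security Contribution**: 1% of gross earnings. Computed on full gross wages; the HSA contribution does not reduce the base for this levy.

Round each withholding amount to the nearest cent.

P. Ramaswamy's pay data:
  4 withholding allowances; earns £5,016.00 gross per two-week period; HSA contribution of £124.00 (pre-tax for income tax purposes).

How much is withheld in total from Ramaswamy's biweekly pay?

£275.58

Income Tax: taxable = £5,016.00 − £124.00 − 4×£560.00 = £2,652.00
  8.5% × £2,652.00 = £225.42
Retirement Security Contribution: 1% × £5,016.00 = £50.16
Total: £225.42 + £50.16 = £275.58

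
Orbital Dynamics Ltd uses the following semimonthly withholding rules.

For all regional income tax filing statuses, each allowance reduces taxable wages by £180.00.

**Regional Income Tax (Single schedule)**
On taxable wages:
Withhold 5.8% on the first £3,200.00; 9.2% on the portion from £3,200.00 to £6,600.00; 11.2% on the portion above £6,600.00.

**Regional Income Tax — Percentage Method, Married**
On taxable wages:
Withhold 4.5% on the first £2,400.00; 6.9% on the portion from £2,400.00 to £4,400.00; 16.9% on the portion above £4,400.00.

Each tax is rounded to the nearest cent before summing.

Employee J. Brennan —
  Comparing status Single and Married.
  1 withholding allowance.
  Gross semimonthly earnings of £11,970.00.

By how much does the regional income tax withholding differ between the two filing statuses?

Regional Income Tax (Single): taxable = £11,970.00 − 1×£180.00 = £11,790.00
  £498.40 + 11.2% × (£11,790.00 − £6,600.00) = £498.40 + 11.2% × £5,190.00 = £1,079.68
Regional Income Tax (Married): taxable = £11,970.00 − 1×£180.00 = £11,790.00
  £246.00 + 16.9% × (£11,790.00 − £4,400.00) = £246.00 + 16.9% × £7,390.00 = £1,494.91
Difference: |£1,079.68 − £1,494.91| = £415.23 (higher under Married)

£415.23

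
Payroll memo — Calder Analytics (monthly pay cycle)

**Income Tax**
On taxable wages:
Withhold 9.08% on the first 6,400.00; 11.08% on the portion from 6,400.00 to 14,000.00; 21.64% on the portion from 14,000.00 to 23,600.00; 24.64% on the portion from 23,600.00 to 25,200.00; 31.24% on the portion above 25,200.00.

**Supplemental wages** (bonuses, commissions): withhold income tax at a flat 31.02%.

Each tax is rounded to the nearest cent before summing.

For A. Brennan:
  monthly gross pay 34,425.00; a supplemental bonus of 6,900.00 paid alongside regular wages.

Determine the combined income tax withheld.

8,917.15

Income Tax: taxable = 34,425.00
  3,894.88 + 31.24% × (34,425.00 − 25,200.00) = 3,894.88 + 31.24% × 9,225.00 = 6,776.77
Supplemental (31.02% flat on bonus): 31.02% × 6,900.00 = 2,140.38
Total income tax: 6,776.77 + 2,140.38 = 8,917.15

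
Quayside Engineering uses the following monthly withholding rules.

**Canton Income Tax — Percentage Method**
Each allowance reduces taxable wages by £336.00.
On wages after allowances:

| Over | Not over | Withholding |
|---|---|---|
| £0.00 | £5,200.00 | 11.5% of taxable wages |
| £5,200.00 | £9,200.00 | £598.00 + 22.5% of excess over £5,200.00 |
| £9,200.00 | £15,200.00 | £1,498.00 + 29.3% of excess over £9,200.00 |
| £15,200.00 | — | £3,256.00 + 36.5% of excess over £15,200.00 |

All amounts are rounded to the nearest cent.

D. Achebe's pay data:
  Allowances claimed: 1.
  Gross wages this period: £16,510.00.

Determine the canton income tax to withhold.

£3,611.51

Canton Income Tax: taxable = £16,510.00 − 1×£336.00 = £16,174.00
  £3,256.00 + 36.5% × (£16,174.00 − £15,200.00) = £3,256.00 + 36.5% × £974.00 = £3,611.51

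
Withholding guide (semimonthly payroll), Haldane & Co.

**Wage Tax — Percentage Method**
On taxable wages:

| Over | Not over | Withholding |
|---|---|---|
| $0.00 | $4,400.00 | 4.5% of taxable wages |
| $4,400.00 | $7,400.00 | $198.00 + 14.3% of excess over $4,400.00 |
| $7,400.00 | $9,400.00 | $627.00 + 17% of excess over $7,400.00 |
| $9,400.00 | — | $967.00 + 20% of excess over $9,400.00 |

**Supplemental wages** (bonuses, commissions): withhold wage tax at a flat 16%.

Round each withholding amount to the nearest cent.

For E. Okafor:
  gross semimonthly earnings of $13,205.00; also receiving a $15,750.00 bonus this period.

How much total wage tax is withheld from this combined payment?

$4,248.00

Wage Tax: taxable = $13,205.00
  $967.00 + 20% × ($13,205.00 − $9,400.00) = $967.00 + 20% × $3,805.00 = $1,728.00
Supplemental (16% flat on bonus): 16% × $15,750.00 = $2,520.00
Total wage tax: $1,728.00 + $2,520.00 = $4,248.00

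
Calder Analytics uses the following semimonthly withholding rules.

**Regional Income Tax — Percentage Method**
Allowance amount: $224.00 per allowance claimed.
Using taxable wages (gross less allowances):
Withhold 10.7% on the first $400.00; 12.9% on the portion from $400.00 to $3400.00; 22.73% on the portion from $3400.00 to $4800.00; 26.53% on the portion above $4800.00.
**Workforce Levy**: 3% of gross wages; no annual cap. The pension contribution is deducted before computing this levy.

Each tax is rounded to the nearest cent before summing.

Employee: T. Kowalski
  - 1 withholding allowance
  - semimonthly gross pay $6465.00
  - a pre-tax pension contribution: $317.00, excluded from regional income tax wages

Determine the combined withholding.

$1230.66

Regional Income Tax: taxable = $6465.00 − $317.00 − 1×$224.00 = $5924.00
  $748.02 + 26.53% × ($5924.00 − $4800.00) = $748.02 + 26.53% × $1124.00 = $1046.22
Workforce Levy: 3% × $6148.00 = $184.44
Total: $1046.22 + $184.44 = $1230.66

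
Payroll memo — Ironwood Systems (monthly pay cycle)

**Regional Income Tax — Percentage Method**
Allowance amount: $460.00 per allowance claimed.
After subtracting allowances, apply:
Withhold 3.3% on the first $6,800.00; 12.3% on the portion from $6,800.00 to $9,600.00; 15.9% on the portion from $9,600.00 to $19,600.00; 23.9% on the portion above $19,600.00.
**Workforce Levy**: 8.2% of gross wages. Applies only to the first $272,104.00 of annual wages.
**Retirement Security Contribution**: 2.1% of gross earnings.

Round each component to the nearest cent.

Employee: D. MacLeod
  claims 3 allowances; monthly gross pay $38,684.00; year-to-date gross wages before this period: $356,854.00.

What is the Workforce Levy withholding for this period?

Workforce Levy: YTD $356,854.00 ≥ cap $272,104.00 → $0.00

$0.00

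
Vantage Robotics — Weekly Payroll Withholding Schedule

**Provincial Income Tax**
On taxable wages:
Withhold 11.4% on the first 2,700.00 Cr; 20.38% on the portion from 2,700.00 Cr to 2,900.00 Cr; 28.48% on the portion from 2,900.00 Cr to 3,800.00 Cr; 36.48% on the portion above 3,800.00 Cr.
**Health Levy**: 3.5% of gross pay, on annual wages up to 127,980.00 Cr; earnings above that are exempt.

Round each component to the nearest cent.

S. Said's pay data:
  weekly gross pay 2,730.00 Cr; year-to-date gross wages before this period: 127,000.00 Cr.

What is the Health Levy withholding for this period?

Health Levy: cap 127,980.00 Cr − YTD 127,000.00 Cr = 980.00 Cr subject; 3.5% × 980.00 Cr = 34.30 Cr

34.30 Cr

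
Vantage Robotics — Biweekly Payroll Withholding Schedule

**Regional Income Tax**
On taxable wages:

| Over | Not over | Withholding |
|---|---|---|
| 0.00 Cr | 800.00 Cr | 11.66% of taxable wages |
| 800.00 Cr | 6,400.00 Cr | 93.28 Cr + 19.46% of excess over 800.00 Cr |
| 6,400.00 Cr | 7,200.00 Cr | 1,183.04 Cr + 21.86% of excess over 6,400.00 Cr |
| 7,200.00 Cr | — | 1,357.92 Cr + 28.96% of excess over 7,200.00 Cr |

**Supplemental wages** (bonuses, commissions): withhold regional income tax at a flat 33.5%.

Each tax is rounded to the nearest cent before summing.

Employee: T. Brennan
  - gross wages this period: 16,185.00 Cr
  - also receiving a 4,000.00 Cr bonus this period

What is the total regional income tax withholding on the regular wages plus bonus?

5,299.98 Cr

Regional Income Tax: taxable = 16,185.00 Cr
  1,357.92 Cr + 28.96% × (16,185.00 Cr − 7,200.00 Cr) = 1,357.92 Cr + 28.96% × 8,985.00 Cr = 3,959.98 Cr
Supplemental (33.5% flat on bonus): 33.5% × 4,000.00 Cr = 1,340.00 Cr
Total regional income tax: 3,959.98 Cr + 1,340.00 Cr = 5,299.98 Cr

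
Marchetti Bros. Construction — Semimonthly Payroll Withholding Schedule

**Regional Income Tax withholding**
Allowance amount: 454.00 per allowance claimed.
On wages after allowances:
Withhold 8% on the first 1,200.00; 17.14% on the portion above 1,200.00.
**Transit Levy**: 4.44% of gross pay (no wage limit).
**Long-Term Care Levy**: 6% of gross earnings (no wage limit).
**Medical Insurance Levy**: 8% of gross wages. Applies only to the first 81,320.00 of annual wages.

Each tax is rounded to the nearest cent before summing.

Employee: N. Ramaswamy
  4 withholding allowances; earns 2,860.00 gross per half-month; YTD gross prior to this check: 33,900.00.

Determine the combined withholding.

Regional Income Tax: taxable = 2,860.00 − 4×454.00 = 1,044.00
  8% × 1,044.00 = 83.52
Transit Levy: 4.44% × 2,860.00 = 126.98
Long-Term Care Levy: 6% × 2,860.00 = 171.60
Medical Insurance Levy: 8% × 2,860.00 = 228.80
Total: 83.52 + 126.98 + 171.60 + 228.80 = 610.90

610.90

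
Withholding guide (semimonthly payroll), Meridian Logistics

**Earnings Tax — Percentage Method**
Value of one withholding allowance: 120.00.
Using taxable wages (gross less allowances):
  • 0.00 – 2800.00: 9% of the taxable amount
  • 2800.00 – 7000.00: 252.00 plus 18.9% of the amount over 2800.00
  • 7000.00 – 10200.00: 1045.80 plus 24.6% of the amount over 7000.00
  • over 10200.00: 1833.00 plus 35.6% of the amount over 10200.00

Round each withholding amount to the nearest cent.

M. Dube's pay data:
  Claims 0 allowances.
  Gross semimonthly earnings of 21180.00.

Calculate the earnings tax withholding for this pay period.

5741.88

Earnings Tax: taxable = 21180.00
  1833.00 + 35.6% × (21180.00 − 10200.00) = 1833.00 + 35.6% × 10980.00 = 5741.88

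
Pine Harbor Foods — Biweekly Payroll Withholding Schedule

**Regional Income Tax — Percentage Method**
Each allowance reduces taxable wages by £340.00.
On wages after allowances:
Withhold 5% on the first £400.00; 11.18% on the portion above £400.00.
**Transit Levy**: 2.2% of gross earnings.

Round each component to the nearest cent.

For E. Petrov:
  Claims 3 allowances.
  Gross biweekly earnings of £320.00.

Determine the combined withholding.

£7.04

Regional Income Tax: taxable = £320.00 − 3×£340.00 = £-700.00
  Taxable ≤ 0 → £0.00
Transit Levy: 2.2% × £320.00 = £7.04
Total: £0.00 + £7.04 = £7.04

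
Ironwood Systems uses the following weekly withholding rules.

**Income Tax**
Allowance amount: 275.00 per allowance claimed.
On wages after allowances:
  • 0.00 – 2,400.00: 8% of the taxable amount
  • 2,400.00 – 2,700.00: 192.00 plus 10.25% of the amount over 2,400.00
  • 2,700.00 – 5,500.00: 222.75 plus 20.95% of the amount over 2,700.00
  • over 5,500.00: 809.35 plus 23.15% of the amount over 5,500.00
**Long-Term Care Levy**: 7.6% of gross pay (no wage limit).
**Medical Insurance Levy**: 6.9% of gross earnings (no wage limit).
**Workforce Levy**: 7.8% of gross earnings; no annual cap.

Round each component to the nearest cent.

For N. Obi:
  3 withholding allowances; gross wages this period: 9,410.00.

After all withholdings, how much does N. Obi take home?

5,788.04

Income Tax: taxable = 9,410.00 − 3×275.00 = 8,585.00
  809.35 + 23.15% × (8,585.00 − 5,500.00) = 809.35 + 23.15% × 3,085.00 = 1,523.53
Long-Term Care Levy: 7.6% × 9,410.00 = 715.16
Medical Insurance Levy: 6.9% × 9,410.00 = 649.29
Workforce Levy: 7.8% × 9,410.00 = 733.98
Total withheld: 1,523.53 + 715.16 + 649.29 + 733.98 = 3,621.96
Net pay: 9,410.00 − 3,621.96 = 5,788.04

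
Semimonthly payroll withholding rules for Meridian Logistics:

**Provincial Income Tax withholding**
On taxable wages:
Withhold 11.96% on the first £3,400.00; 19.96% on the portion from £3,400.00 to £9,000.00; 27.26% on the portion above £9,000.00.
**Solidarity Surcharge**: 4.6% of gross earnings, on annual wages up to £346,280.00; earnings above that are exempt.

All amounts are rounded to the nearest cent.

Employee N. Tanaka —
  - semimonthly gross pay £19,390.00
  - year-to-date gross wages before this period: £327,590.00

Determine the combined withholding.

£5,216.45

Provincial Income Tax: taxable = £19,390.00
  £1,524.40 + 27.26% × (£19,390.00 − £9,000.00) = £1,524.40 + 27.26% × £10,390.00 = £4,356.71
Solidarity Surcharge: cap £346,280.00 − YTD £327,590.00 = £18,690.00 subject; 4.6% × £18,690.00 = £859.74
Total: £4,356.71 + £859.74 = £5,216.45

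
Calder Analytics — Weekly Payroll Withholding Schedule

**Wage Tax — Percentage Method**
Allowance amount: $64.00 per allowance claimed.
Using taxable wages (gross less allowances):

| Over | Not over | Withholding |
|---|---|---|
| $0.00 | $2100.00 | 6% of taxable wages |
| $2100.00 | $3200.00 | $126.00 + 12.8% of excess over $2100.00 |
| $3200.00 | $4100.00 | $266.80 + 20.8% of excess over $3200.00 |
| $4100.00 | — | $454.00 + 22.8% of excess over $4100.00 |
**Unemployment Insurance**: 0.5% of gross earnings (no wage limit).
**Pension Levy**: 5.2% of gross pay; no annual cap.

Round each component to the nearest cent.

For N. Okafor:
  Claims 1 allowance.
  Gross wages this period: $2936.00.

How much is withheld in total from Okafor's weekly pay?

Wage Tax: taxable = $2936.00 − 1×$64.00 = $2872.00
  $126.00 + 12.8% × ($2872.00 − $2100.00) = $126.00 + 12.8% × $772.00 = $224.82
Unemployment Insurance: 0.5% × $2936.00 = $14.68
Pension Levy: 5.2% × $2936.00 = $152.67
Total: $224.82 + $14.68 + $152.67 = $392.17

$392.17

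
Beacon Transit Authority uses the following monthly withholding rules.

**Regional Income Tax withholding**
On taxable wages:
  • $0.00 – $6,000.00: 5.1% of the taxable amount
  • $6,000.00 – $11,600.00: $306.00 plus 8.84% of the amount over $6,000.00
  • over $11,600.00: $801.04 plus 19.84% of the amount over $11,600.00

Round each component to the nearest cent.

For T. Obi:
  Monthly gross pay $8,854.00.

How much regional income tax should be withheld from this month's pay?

Regional Income Tax: taxable = $8,854.00
  $306.00 + 8.84% × ($8,854.00 − $6,000.00) = $306.00 + 8.84% × $2,854.00 = $558.29

$558.29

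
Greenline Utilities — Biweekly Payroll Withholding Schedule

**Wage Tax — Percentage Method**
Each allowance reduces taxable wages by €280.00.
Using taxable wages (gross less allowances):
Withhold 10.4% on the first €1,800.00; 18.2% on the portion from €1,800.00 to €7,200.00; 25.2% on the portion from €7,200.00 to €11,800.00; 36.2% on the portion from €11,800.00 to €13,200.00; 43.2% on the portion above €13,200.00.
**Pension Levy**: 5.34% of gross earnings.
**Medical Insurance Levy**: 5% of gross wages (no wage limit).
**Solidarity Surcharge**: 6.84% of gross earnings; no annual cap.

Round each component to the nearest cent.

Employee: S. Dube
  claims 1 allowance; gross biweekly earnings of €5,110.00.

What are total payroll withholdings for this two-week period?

Wage Tax: taxable = €5,110.00 − 1×€280.00 = €4,830.00
  €187.20 + 18.2% × (€4,830.00 − €1,800.00) = €187.20 + 18.2% × €3,030.00 = €738.66
Pension Levy: 5.34% × €5,110.00 = €272.87
Medical Insurance Levy: 5% × €5,110.00 = €255.50
Solidarity Surcharge: 6.84% × €5,110.00 = €349.52
Total: €738.66 + €272.87 + €255.50 + €349.52 = €1,616.55

€1,616.55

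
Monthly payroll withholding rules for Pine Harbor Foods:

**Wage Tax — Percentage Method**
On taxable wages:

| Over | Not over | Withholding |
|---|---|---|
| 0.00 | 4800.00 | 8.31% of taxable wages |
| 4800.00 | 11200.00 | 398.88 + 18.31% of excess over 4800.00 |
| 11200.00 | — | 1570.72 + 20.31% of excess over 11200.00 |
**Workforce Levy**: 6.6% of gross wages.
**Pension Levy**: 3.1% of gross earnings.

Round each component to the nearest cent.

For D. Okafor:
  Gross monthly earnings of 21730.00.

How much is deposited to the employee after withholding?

Wage Tax: taxable = 21730.00
  1570.72 + 20.31% × (21730.00 − 11200.00) = 1570.72 + 20.31% × 10530.00 = 3709.36
Workforce Levy: 6.6% × 21730.00 = 1434.18
Pension Levy: 3.1% × 21730.00 = 673.63
Total withheld: 3709.36 + 1434.18 + 673.63 = 5817.17
Net pay: 21730.00 − 5817.17 = 15912.83

15912.83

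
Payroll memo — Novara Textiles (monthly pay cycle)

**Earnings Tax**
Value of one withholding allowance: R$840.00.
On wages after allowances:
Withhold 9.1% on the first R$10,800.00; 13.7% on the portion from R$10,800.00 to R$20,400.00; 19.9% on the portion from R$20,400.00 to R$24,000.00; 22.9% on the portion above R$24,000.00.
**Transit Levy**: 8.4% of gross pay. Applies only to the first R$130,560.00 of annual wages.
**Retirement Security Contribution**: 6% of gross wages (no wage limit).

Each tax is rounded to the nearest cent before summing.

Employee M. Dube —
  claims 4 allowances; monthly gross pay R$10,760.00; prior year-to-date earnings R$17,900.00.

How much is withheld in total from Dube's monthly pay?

R$2,222.84

Earnings Tax: taxable = R$10,760.00 − 4×R$840.00 = R$7,400.00
  9.1% × R$7,400.00 = R$673.40
Transit Levy: 8.4% × R$10,760.00 = R$903.84
Retirement Security Contribution: 6% × R$10,760.00 = R$645.60
Total: R$673.40 + R$903.84 + R$645.60 = R$2,222.84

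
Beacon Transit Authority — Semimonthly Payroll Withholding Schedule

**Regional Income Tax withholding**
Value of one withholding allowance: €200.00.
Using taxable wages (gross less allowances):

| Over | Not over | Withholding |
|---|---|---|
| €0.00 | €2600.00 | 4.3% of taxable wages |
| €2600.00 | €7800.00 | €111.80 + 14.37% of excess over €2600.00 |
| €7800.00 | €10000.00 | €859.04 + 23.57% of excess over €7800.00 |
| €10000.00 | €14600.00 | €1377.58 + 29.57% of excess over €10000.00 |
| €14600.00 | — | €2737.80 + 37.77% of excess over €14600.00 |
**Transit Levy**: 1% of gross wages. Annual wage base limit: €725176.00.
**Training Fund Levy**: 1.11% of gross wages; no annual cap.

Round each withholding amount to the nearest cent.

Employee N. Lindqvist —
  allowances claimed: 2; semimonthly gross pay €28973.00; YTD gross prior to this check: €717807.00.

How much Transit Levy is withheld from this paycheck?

€73.69

Transit Levy: cap €725176.00 − YTD €717807.00 = €7369.00 subject; 1% × €7369.00 = €73.69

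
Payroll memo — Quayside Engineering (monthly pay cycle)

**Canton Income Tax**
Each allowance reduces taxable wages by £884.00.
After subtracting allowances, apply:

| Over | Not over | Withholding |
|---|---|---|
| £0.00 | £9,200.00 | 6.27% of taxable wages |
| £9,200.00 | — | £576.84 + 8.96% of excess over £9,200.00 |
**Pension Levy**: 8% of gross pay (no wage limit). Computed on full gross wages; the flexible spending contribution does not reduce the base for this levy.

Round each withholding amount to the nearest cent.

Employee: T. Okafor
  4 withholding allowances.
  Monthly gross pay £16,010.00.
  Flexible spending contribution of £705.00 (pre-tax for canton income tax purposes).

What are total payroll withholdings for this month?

Canton Income Tax: taxable = £16,010.00 − £705.00 − 4×£884.00 = £11,769.00
  £576.84 + 8.96% × (£11,769.00 − £9,200.00) = £576.84 + 8.96% × £2,569.00 = £807.02
Pension Levy: 8% × £16,010.00 = £1,280.80
Total: £807.02 + £1,280.80 = £2,087.82

£2,087.82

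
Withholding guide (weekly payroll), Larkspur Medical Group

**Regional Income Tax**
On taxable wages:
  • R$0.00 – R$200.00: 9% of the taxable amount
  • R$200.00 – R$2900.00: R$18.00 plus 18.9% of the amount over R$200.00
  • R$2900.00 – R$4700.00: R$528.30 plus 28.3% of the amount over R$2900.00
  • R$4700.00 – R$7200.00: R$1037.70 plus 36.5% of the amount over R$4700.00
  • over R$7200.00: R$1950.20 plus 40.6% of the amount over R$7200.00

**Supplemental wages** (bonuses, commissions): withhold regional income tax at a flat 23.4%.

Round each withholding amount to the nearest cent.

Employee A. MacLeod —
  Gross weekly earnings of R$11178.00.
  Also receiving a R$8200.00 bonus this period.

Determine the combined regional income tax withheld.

R$5484.07

Regional Income Tax: taxable = R$11178.00
  R$1950.20 + 40.6% × (R$11178.00 − R$7200.00) = R$1950.20 + 40.6% × R$3978.00 = R$3565.27
Supplemental (23.4% flat on bonus): 23.4% × R$8200.00 = R$1918.80
Total regional income tax: R$3565.27 + R$1918.80 = R$5484.07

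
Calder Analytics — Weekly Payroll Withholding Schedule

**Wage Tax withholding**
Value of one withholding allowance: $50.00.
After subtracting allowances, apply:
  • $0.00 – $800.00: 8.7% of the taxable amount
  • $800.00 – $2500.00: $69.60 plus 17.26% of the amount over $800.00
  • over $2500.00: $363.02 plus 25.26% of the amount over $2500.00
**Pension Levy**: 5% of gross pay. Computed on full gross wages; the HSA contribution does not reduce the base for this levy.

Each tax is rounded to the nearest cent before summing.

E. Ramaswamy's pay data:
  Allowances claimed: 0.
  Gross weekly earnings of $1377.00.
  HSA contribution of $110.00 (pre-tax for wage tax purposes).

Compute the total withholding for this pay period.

Wage Tax: taxable = $1377.00 − $110.00 = $1267.00
  $69.60 + 17.26% × ($1267.00 − $800.00) = $69.60 + 17.26% × $467.00 = $150.20
Pension Levy: 5% × $1377.00 = $68.85
Total: $150.20 + $68.85 = $219.05

$219.05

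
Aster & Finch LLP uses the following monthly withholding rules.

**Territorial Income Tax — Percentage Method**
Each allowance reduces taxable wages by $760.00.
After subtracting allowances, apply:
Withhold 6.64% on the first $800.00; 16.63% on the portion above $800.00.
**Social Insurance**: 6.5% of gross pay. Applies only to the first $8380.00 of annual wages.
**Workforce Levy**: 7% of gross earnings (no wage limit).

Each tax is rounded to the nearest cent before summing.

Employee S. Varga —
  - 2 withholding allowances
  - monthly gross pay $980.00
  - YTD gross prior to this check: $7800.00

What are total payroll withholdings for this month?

Territorial Income Tax: taxable = $980.00 − 2×$760.00 = $-540.00
  Taxable ≤ 0 → $0.00
Social Insurance: cap $8380.00 − YTD $7800.00 = $580.00 subject; 6.5% × $580.00 = $37.70
Workforce Levy: 7% × $980.00 = $68.60
Total: $0.00 + $37.70 + $68.60 = $106.30

$106.30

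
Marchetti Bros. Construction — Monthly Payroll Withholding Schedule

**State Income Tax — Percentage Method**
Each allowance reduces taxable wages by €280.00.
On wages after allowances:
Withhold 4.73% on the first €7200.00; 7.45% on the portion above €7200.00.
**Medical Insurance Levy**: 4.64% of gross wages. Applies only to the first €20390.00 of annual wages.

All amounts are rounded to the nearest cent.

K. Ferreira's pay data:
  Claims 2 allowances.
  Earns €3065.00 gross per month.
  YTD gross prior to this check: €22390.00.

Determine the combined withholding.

State Income Tax: taxable = €3065.00 − 2×€280.00 = €2505.00
  4.73% × €2505.00 = €118.49
Medical Insurance Levy: YTD €22390.00 ≥ cap €20390.00 → €0.00
Total: €118.49 + €0.00 = €118.49

€118.49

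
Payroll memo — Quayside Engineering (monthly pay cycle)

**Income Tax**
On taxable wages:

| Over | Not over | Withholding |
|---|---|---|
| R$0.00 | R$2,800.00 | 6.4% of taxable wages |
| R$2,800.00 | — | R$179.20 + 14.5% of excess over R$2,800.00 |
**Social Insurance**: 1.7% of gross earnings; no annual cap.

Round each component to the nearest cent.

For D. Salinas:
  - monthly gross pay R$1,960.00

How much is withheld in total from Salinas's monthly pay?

Income Tax: taxable = R$1,960.00
  6.4% × R$1,960.00 = R$125.44
Social Insurance: 1.7% × R$1,960.00 = R$33.32
Total: R$125.44 + R$33.32 = R$158.76

R$158.76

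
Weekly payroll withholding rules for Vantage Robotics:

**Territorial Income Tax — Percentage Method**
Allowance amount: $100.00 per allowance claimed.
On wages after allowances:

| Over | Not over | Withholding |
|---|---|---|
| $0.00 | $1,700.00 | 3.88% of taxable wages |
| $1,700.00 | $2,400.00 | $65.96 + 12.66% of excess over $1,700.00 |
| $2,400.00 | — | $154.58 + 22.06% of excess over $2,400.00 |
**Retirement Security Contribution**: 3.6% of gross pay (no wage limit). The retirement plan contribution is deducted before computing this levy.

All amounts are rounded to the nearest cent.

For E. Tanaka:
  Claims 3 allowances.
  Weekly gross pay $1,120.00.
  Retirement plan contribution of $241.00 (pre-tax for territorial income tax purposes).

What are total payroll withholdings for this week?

Territorial Income Tax: taxable = $1,120.00 − $241.00 − 3×$100.00 = $579.00
  3.88% × $579.00 = $22.47
Retirement Security Contribution: 3.6% × $879.00 = $31.64
Total: $22.47 + $31.64 = $54.11

$54.11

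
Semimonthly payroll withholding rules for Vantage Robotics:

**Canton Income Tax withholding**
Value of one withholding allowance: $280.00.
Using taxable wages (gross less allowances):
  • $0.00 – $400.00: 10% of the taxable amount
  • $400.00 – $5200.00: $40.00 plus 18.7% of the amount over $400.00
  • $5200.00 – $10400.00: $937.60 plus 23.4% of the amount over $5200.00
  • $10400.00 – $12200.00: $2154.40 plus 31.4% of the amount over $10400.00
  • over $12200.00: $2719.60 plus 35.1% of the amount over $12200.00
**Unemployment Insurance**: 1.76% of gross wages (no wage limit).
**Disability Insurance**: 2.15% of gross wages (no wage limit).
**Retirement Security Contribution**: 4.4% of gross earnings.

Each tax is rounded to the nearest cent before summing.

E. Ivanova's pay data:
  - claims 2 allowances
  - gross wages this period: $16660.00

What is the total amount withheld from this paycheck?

$5472.95

Canton Income Tax: taxable = $16660.00 − 2×$280.00 = $16100.00
  $2719.60 + 35.1% × ($16100.00 − $12200.00) = $2719.60 + 35.1% × $3900.00 = $4088.50
Unemployment Insurance: 1.76% × $16660.00 = $293.22
Disability Insurance: 2.15% × $16660.00 = $358.19
Retirement Security Contribution: 4.4% × $16660.00 = $733.04
Total: $4088.50 + $293.22 + $358.19 + $733.04 = $5472.95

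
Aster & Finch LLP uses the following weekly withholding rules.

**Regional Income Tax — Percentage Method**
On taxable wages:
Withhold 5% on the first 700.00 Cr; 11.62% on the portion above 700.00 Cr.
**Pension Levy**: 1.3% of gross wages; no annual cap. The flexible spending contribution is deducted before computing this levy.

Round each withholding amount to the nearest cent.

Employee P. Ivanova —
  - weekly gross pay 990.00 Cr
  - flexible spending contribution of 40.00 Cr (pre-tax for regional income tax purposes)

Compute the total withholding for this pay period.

76.40 Cr

Regional Income Tax: taxable = 990.00 Cr − 40.00 Cr = 950.00 Cr
  35.00 Cr + 11.62% × (950.00 Cr − 700.00 Cr) = 35.00 Cr + 11.62% × 250.00 Cr = 64.05 Cr
Pension Levy: 1.3% × 950.00 Cr = 12.35 Cr
Total: 64.05 Cr + 12.35 Cr = 76.40 Cr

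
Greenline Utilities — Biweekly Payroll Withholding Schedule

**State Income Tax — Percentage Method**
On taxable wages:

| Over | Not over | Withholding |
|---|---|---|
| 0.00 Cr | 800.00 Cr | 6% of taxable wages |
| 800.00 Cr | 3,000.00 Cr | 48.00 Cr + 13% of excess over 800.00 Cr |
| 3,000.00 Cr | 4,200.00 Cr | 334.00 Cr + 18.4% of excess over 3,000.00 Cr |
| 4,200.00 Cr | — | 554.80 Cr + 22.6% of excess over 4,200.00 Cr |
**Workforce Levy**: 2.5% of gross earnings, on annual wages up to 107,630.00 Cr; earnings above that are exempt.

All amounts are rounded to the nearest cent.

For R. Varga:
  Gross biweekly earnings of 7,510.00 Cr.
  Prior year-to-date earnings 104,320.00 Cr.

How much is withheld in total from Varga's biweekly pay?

1,385.61 Cr

State Income Tax: taxable = 7,510.00 Cr
  554.80 Cr + 22.6% × (7,510.00 Cr − 4,200.00 Cr) = 554.80 Cr + 22.6% × 3,310.00 Cr = 1,302.86 Cr
Workforce Levy: cap 107,630.00 Cr − YTD 104,320.00 Cr = 3,310.00 Cr subject; 2.5% × 3,310.00 Cr = 82.75 Cr
Total: 1,302.86 Cr + 82.75 Cr = 1,385.61 Cr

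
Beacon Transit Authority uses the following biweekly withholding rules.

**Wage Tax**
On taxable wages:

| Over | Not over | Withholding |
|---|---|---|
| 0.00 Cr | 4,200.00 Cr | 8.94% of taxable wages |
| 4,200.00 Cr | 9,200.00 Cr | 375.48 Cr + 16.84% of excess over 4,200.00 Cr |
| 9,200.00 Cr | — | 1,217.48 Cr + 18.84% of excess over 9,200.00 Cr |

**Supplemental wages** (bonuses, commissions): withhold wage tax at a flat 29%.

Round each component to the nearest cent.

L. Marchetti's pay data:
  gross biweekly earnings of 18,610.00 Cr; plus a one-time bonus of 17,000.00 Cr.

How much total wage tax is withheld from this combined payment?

7,920.32 Cr

Wage Tax: taxable = 18,610.00 Cr
  1,217.48 Cr + 18.84% × (18,610.00 Cr − 9,200.00 Cr) = 1,217.48 Cr + 18.84% × 9,410.00 Cr = 2,990.32 Cr
Supplemental (29% flat on bonus): 29% × 17,000.00 Cr = 4,930.00 Cr
Total wage tax: 2,990.32 Cr + 4,930.00 Cr = 7,920.32 Cr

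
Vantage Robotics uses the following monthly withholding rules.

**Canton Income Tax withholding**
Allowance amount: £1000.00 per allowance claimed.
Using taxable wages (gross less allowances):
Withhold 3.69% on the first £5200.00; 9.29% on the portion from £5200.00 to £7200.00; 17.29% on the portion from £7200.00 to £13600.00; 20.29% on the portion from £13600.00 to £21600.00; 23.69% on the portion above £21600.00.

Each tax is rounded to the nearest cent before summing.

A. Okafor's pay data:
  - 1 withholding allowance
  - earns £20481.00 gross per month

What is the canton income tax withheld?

£2677.49

Canton Income Tax: taxable = £20481.00 − 1×£1000.00 = £19481.00
  £1484.24 + 20.29% × (£19481.00 − £13600.00) = £1484.24 + 20.29% × £5881.00 = £2677.49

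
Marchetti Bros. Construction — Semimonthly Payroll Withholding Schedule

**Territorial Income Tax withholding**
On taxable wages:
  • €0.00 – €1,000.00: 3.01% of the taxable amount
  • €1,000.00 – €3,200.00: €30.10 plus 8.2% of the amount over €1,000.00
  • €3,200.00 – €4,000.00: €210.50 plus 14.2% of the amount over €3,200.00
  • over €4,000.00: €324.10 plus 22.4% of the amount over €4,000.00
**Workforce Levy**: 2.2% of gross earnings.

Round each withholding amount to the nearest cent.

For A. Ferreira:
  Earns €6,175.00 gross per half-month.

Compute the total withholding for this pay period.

Territorial Income Tax: taxable = €6,175.00
  €324.10 + 22.4% × (€6,175.00 − €4,000.00) = €324.10 + 22.4% × €2,175.00 = €811.30
Workforce Levy: 2.2% × €6,175.00 = €135.85
Total: €811.30 + €135.85 = €947.15

€947.15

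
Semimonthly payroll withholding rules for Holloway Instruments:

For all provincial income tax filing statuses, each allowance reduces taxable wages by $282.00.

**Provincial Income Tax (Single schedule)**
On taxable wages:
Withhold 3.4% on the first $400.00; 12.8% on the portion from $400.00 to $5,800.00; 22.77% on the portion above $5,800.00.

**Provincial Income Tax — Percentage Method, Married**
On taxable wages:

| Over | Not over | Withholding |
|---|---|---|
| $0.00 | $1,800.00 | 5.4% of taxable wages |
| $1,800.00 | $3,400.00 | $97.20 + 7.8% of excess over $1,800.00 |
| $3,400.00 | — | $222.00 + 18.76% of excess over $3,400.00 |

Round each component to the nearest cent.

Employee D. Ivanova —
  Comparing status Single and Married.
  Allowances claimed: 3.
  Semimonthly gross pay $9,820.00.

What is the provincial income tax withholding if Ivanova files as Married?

$1,267.68

Provincial Income Tax (Married): taxable = $9,820.00 − 3×$282.00 = $8,974.00
  $222.00 + 18.76% × ($8,974.00 − $3,400.00) = $222.00 + 18.76% × $5,574.00 = $1,267.68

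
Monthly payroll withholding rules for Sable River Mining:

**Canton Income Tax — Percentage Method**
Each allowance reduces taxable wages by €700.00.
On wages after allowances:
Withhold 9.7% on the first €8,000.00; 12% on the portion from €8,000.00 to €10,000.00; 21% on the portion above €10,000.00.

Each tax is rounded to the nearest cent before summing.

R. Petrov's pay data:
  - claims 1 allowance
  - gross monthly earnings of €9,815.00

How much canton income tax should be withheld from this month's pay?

€909.80

Canton Income Tax: taxable = €9,815.00 − 1×€700.00 = €9,115.00
  €776.00 + 12% × (€9,115.00 − €8,000.00) = €776.00 + 12% × €1,115.00 = €909.80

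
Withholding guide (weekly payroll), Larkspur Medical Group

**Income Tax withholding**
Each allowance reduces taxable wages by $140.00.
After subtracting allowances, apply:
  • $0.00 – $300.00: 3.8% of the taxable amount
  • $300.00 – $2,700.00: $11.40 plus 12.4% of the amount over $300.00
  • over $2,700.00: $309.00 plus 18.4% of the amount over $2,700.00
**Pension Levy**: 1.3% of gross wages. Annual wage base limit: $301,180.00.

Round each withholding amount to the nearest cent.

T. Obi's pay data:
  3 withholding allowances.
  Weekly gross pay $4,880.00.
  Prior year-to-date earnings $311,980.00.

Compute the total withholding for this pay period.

Income Tax: taxable = $4,880.00 − 3×$140.00 = $4,460.00
  $309.00 + 18.4% × ($4,460.00 − $2,700.00) = $309.00 + 18.4% × $1,760.00 = $632.84
Pension Levy: YTD $311,980.00 ≥ cap $301,180.00 → $0.00
Total: $632.84 + $0.00 = $632.84

$632.84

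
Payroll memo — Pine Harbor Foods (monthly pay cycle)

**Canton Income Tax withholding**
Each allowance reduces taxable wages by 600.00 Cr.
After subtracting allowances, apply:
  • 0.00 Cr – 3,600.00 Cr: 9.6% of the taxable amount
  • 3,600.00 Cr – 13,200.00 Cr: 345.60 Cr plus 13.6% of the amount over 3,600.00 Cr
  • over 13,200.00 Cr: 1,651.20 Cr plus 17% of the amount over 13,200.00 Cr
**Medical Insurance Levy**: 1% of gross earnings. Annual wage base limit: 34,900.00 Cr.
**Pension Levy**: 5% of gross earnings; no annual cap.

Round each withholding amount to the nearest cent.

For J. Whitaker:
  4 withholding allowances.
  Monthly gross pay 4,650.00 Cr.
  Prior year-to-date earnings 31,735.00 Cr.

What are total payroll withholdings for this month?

480.15 Cr

Canton Income Tax: taxable = 4,650.00 Cr − 4×600.00 Cr = 2,250.00 Cr
  9.6% × 2,250.00 Cr = 216.00 Cr
Medical Insurance Levy: cap 34,900.00 Cr − YTD 31,735.00 Cr = 3,165.00 Cr subject; 1% × 3,165.00 Cr = 31.65 Cr
Pension Levy: 5% × 4,650.00 Cr = 232.50 Cr
Total: 216.00 Cr + 31.65 Cr + 232.50 Cr = 480.15 Cr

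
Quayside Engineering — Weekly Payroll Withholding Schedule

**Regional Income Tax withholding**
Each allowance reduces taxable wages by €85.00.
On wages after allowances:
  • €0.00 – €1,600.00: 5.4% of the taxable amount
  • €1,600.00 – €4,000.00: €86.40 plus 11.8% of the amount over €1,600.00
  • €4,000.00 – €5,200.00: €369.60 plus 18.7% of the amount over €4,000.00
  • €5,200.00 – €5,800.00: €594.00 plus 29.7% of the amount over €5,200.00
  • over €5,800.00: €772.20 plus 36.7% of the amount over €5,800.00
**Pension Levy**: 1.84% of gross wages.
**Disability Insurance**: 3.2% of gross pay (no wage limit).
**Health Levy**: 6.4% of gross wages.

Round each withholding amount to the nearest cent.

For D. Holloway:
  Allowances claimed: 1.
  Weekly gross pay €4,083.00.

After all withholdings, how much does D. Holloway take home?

Regional Income Tax: taxable = €4,083.00 − 1×€85.00 = €3,998.00
  €86.40 + 11.8% × (€3,998.00 − €1,600.00) = €86.40 + 11.8% × €2,398.00 = €369.36
Pension Levy: 1.84% × €4,083.00 = €75.13
Disability Insurance: 3.2% × €4,083.00 = €130.66
Health Levy: 6.4% × €4,083.00 = €261.31
Total withheld: €369.36 + €75.13 + €130.66 + €261.31 = €836.46
Net pay: €4,083.00 − €836.46 = €3,246.54

€3,246.54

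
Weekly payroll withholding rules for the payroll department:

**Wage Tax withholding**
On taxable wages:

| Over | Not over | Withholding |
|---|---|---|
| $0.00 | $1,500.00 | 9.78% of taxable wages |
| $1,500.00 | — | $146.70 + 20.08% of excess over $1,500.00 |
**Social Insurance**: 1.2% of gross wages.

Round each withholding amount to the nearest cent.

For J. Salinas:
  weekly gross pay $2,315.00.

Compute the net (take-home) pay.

$1,976.87

Wage Tax: taxable = $2,315.00
  $146.70 + 20.08% × ($2,315.00 − $1,500.00) = $146.70 + 20.08% × $815.00 = $310.35
Social Insurance: 1.2% × $2,315.00 = $27.78
Total withheld: $310.35 + $27.78 = $338.13
Net pay: $2,315.00 − $338.13 = $1,976.87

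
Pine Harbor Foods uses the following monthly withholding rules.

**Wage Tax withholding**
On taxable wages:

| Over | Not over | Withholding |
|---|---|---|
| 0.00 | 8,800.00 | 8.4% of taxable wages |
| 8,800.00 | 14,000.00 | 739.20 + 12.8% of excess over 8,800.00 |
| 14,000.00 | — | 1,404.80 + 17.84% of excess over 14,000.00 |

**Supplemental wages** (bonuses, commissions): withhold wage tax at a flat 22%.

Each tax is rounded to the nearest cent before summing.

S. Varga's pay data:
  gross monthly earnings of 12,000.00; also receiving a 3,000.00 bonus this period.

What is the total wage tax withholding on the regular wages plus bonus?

Wage Tax: taxable = 12,000.00
  739.20 + 12.8% × (12,000.00 − 8,800.00) = 739.20 + 12.8% × 3,200.00 = 1,148.80
Supplemental (22% flat on bonus): 22% × 3,000.00 = 660.00
Total wage tax: 1,148.80 + 660.00 = 1,808.80

1,808.80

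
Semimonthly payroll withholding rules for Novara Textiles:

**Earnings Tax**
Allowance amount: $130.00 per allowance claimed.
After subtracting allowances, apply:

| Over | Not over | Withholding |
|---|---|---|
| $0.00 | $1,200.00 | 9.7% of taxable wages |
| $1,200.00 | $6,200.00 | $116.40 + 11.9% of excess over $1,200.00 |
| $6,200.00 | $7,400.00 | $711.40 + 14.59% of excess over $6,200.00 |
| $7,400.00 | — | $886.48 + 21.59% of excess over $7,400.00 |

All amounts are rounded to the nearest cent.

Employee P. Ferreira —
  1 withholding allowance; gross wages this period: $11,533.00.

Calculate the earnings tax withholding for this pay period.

Earnings Tax: taxable = $11,533.00 − 1×$130.00 = $11,403.00
  $886.48 + 21.59% × ($11,403.00 − $7,400.00) = $886.48 + 21.59% × $4,003.00 = $1,750.73

$1,750.73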